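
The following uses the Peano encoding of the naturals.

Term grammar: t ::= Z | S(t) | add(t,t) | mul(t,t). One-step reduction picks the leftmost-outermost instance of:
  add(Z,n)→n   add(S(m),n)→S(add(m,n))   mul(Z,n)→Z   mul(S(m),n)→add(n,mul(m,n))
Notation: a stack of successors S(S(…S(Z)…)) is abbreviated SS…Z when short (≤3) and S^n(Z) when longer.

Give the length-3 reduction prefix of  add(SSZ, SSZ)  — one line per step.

Answer: after 3 steps: S^4(Z)

Working:
  start: add(SSZ, SSZ)
  step 1: S(add(SZ, SSZ))
  step 2: S(S(add(Z, SSZ)))
  step 3: S^4(Z)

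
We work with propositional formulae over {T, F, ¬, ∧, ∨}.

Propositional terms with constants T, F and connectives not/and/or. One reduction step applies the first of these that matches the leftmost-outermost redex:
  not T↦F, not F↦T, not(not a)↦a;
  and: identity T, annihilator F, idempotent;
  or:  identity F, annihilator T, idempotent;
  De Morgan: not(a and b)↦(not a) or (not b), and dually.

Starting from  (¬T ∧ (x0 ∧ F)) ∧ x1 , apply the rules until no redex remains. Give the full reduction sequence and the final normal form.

Answer: normal form = F  (in 3 steps)

Working:
  start: (¬T ∧ (x0 ∧ F)) ∧ x1
  [1] (F ∧ (x0 ∧ F)) ∧ x1
  [2] F ∧ x1
  [3] F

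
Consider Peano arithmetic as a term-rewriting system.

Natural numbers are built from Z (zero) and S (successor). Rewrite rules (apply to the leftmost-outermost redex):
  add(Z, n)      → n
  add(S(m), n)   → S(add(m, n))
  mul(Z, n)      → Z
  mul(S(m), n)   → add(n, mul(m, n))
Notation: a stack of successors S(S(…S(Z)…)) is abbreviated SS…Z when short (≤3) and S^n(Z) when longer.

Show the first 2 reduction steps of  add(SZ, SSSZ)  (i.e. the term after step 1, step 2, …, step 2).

  start: add(SZ, SSSZ)
  step 1: S(add(Z, SSSZ))
  step 2: S^4(Z)

Answer: after 2 steps: S^4(Z)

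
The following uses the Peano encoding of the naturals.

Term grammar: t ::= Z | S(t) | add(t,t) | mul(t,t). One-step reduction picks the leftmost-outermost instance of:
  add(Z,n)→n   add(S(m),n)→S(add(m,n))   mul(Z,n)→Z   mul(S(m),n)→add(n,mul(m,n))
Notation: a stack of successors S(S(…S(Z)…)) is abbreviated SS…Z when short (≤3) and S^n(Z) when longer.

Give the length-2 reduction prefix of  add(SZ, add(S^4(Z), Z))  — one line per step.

  start: add(SZ, add(S^4(Z), Z))
  step 1: S(add(Z, add(S^4(Z), Z)))
  step 2: S(add(S^4(Z), Z))

Answer: after 2 steps: S(add(S^4(Z), Z))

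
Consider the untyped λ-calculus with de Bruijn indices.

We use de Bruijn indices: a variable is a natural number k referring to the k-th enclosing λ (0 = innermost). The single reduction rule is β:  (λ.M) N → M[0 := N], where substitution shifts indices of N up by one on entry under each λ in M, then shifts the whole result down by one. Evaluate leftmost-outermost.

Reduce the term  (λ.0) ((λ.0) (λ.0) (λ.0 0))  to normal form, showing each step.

Answer: normal form = λ.0 0  (in 3 steps)

Derivation:
  start: (λ.0) ((λ.0) (λ.0) (λ.0 0))
  →1  (λ.0) (λ.0) (λ.0 0)
  →2  (λ.0) (λ.0 0)
  →3  λ.0 0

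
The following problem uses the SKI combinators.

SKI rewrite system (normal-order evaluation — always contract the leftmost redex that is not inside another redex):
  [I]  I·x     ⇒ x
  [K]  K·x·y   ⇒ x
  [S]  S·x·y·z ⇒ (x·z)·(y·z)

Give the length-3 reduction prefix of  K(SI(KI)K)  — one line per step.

  start: K(SI(KI)K)
  [1] K(IK(KIK))
  [2] K(K(KIK))
  [3] K(KI)

Answer: after 3 steps: K(KI)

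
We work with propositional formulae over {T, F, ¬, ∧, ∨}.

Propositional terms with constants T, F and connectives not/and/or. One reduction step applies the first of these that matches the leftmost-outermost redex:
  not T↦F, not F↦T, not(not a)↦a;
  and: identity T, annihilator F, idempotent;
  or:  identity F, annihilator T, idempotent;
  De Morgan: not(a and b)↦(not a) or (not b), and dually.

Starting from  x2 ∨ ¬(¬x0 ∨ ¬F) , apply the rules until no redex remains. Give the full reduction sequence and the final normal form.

  start: x2 ∨ ¬(¬x0 ∨ ¬F)
  step 1: x2 ∨ (¬¬x0 ∧ ¬¬F)
  step 2: x2 ∨ (x0 ∧ ¬¬F)
  step 3: x2 ∨ (x0 ∧ F)
  step 4: x2 ∨ F
  step 5: x2

Answer: normal form = x2  (in 5 steps)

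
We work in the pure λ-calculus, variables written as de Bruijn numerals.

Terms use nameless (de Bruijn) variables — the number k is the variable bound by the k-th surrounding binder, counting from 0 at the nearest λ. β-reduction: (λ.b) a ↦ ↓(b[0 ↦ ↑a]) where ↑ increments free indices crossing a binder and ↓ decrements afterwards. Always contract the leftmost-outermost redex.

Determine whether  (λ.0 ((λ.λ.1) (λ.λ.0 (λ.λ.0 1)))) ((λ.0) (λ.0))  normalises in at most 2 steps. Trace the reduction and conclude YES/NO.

Answer: NO — after 2 steps the term is (λ.0) ((λ.λ.1) (λ.λ.0 (λ.λ.0 1))), not yet normal

Working:
  start: (λ.0 ((λ.λ.1) (λ.λ.0 (λ.λ.0 1)))) ((λ.0) (λ.0))
  [1] (λ.0) (λ.0) ((λ.λ.1) (λ.λ.0 (λ.λ.0 1)))
  [2] (λ.0) ((λ.λ.1) (λ.λ.0 (λ.λ.0 1)))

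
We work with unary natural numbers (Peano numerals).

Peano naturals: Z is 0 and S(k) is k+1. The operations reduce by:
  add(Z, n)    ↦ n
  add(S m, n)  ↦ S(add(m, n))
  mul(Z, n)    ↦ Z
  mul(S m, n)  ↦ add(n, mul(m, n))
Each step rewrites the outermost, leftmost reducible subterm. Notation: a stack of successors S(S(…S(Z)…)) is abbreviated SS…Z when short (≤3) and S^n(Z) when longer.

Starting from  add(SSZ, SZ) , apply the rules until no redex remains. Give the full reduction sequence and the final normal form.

Answer: normal form = SSSZ  (in 3 steps)

Reduction:
  start: add(SSZ, SZ)
  [1] S(add(SZ, SZ))
  [2] S(S(add(Z, SZ)))
  [3] SSSZ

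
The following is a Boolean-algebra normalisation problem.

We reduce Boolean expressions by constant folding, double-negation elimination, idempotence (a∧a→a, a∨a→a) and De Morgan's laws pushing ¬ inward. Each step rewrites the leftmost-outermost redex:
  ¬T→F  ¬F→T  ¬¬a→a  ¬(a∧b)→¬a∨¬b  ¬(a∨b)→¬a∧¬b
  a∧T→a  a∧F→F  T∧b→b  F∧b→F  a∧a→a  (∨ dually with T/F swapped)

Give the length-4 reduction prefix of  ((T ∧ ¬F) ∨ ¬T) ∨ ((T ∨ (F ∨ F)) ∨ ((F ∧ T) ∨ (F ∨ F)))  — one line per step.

  start: ((T ∧ ¬F) ∨ ¬T) ∨ ((T ∨ (F ∨ F)) ∨ ((F ∧ T) ∨ (F ∨ F)))
  step 1: (¬F ∨ ¬T) ∨ ((T ∨ (F ∨ F)) ∨ ((F ∧ T) ∨ (F ∨ F)))
  step 2: (T ∨ ¬T) ∨ ((T ∨ (F ∨ F)) ∨ ((F ∧ T) ∨ (F ∨ F)))
  step 3: T ∨ ((T ∨ (F ∨ F)) ∨ ((F ∧ T) ∨ (F ∨ F)))
  step 4: T

Answer: after 4 steps: T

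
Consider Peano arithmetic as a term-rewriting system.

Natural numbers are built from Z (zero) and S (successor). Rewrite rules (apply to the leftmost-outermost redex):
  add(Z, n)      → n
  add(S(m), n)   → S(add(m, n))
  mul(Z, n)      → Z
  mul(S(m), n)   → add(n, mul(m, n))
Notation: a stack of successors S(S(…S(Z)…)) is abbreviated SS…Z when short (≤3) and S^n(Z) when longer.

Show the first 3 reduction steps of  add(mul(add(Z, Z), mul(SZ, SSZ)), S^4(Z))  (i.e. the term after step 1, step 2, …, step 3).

  start: add(mul(add(Z, Z), mul(SZ, SSZ)), S^4(Z))
  [1] add(mul(Z, mul(SZ, SSZ)), S^4(Z))
  [2] add(Z, S^4(Z))
  [3] S^4(Z)

Answer: after 3 steps: S^4(Z)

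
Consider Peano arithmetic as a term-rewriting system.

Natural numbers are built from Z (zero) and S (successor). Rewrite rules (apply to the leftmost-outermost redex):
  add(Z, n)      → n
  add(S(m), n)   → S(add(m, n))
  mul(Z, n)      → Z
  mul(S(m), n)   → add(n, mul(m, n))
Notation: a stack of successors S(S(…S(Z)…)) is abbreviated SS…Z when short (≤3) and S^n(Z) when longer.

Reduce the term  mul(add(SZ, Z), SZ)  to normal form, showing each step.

  start: mul(add(SZ, Z), SZ)
  step 1: mul(S(add(Z, Z)), SZ)
  step 2: add(SZ, mul(add(Z, Z), SZ))
  step 3: S(add(Z, mul(add(Z, Z), SZ)))
  step 4: S(mul(add(Z, Z), SZ))
  step 5: S(mul(Z, SZ))
  step 6: SZ

Answer: normal form = SZ  (in 6 steps)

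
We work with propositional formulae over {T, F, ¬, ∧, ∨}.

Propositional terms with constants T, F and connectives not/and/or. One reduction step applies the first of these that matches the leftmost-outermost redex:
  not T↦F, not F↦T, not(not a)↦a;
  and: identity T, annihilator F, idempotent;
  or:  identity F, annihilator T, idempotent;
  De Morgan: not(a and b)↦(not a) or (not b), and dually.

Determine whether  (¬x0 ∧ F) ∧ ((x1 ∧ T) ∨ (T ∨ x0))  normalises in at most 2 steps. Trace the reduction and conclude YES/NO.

Answer: YES — reaches normal form F in 2 ≤ 2 steps

Working:
  start: (¬x0 ∧ F) ∧ ((x1 ∧ T) ∨ (T ∨ x0))
  step 1: F ∧ ((x1 ∧ T) ∨ (T ∨ x0))
  step 2: F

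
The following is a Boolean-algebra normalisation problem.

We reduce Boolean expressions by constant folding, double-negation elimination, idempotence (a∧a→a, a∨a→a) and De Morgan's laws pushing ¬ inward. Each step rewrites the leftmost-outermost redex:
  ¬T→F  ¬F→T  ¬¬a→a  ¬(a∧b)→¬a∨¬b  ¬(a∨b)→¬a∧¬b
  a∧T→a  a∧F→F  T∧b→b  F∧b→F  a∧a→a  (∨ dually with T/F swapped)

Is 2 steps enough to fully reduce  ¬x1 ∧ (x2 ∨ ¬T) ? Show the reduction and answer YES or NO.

Answer: YES — reaches normal form ¬x1 ∧ x2 in 2 ≤ 2 steps

Derivation:
  start: ¬x1 ∧ (x2 ∨ ¬T)
  step 1: ¬x1 ∧ (x2 ∨ F)
  step 2: ¬x1 ∧ x2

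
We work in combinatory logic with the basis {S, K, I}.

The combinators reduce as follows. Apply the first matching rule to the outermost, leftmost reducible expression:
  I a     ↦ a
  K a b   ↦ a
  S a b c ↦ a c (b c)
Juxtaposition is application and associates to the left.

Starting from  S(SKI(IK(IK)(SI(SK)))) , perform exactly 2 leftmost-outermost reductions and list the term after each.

  start: S(SKI(IK(IK)(SI(SK))))
  step 1: S(K(IK(IK)(SI(SK)))(I(IK(IK)(SI(SK)))))
  step 2: S(IK(IK)(SI(SK)))

Answer: after 2 steps: S(IK(IK)(SI(SK)))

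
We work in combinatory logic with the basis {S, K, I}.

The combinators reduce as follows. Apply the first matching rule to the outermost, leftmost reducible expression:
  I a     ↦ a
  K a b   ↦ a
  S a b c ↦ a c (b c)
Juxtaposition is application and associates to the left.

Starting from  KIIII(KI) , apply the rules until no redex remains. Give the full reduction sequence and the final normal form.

  start: KIIII(KI)
  step 1: III(KI)
  step 2: II(KI)
  step 3: I(KI)
  step 4: KI

Answer: normal form = KI  (in 4 steps)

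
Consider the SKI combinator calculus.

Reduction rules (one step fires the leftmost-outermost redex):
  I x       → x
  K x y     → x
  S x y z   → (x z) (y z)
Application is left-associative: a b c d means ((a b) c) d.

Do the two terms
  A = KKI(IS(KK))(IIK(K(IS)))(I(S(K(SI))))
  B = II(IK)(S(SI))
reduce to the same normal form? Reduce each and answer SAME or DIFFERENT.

Term A:
  start: KKI(IS(KK))(IIK(K(IS)))(I(S(K(SI))))
  →1  K(IS(KK))(IIK(K(IS)))(I(S(K(SI))))
  →2  IS(KK)(I(S(K(SI))))
  →3  S(KK)(I(S(K(SI))))
  →4  S(KK)(S(K(SI)))

Term B:
  start: II(IK)(S(SI))
  →1  I(IK)(S(SI))
  →2  IK(S(SI))
  →3  K(S(SI))

Answer: DIFFERENT — A ⇓ S(KK)(S(K(SI))), B ⇓ K(S(SI))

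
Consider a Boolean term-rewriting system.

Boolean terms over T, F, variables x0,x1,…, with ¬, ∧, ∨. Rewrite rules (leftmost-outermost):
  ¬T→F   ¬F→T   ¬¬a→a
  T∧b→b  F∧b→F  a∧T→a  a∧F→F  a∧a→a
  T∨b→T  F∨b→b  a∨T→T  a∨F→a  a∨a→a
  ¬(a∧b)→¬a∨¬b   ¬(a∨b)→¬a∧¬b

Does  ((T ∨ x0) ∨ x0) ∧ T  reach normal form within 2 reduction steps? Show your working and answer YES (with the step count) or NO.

Answer: NO — after 2 steps the term is T ∨ x0, not yet normal

Reduction:
  start: ((T ∨ x0) ∨ x0) ∧ T
  step 1: (T ∨ x0) ∨ x0
  step 2: T ∨ x0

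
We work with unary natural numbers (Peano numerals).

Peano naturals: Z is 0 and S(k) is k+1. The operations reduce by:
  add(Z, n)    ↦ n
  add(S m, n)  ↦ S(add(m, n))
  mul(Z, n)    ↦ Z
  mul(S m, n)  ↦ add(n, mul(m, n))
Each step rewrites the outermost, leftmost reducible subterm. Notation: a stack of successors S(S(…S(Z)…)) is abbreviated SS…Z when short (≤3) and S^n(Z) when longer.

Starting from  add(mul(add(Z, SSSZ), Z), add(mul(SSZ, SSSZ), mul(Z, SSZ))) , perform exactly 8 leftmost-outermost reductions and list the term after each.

  start: add(mul(add(Z, SSSZ), Z), add(mul(SSZ, SSSZ), mul(Z, SSZ)))
  →1  add(mul(SSSZ, Z), add(mul(SSZ, SSSZ), mul(Z, SSZ)))
  →2  add(add(Z, mul(SSZ, Z)), add(mul(SSZ, SSSZ), mul(Z, SSZ)))
  →3  add(mul(SSZ, Z), add(mul(SSZ, SSSZ), mul(Z, SSZ)))
  →4  add(add(Z, mul(SZ, Z)), add(mul(SSZ, SSSZ), mul(Z, SSZ)))
  →5  add(mul(SZ, Z), add(mul(SSZ, SSSZ), mul(Z, SSZ)))
  →6  add(add(Z, mul(Z, Z)), add(mul(SSZ, SSSZ), mul(Z, SSZ)))
  →7  add(mul(Z, Z), add(mul(SSZ, SSSZ), mul(Z, SSZ)))
  →8  add(Z, add(mul(SSZ, SSSZ), mul(Z, SSZ)))

Answer: after 8 steps: add(Z, add(mul(SSZ, SSSZ), mul(Z, SSZ)))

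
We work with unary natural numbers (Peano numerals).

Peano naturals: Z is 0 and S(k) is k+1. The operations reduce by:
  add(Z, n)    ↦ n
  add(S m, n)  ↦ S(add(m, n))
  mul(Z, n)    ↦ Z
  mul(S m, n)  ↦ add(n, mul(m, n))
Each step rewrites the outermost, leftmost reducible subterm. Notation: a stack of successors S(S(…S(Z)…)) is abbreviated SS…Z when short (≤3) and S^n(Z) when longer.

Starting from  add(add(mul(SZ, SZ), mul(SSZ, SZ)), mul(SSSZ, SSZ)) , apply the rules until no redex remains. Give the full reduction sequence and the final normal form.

Answer: normal form = S^9(Z)  (in 30 steps)

Reduction:
  start: add(add(mul(SZ, SZ), mul(SSZ, SZ)), mul(SSSZ, SSZ))
  [1] add(add(add(SZ, mul(Z, SZ)), mul(SSZ, SZ)), mul(SSSZ, SSZ))
  [2] add(add(S(add(Z, mul(Z, SZ))), mul(SSZ, SZ)), mul(SSSZ, SSZ))
  [3] add(S(add(add(Z, mul(Z, SZ)), mul(SSZ, SZ))), mul(SSSZ, SSZ))
  [4] S(add(add(add(Z, mul(Z, SZ)), mul(SSZ, SZ)), mul(SSSZ, SSZ)))
  [5] S(add(add(mul(Z, SZ), mul(SSZ, SZ)), mul(SSSZ, SSZ)))
  [6] S(add(add(Z, mul(SSZ, SZ)), mul(SSSZ, SSZ)))
  [7] S(add(mul(SSZ, SZ), mul(SSSZ, SSZ)))
  [8] S(add(add(SZ, mul(SZ, SZ)), mul(SSSZ, SSZ)))
  [9] S(add(S(add(Z, mul(SZ, SZ))), mul(SSSZ, SSZ)))
  [10] S(S(add(add(Z, mul(SZ, SZ)), mul(SSSZ, SSZ))))
  [11] S(S(add(mul(SZ, SZ), mul(SSSZ, SSZ))))
  [12] S(S(add(add(SZ, mul(Z, SZ)), mul(SSSZ, SSZ))))
  [13] S(S(add(S(add(Z, mul(Z, SZ))), mul(SSSZ, SSZ))))
  [14] S(S(S(add(add(Z, mul(Z, SZ)), mul(SSSZ, SSZ)))))
  [15] S(S(S(add(mul(Z, SZ), mul(SSSZ, SSZ)))))
  [16] S(S(S(add(Z, mul(SSSZ, SSZ)))))
  [17] S(S(S(mul(SSSZ, SSZ))))
  [18] S(S(S(add(SSZ, mul(SSZ, SSZ)))))
  [19] S(S(S(S(add(SZ, mul(SSZ, SSZ))))))
  [20] S(S(S(S(S(add(Z, mul(SSZ, SSZ)))))))
  [21] S(S(S(S(S(mul(SSZ, SSZ))))))
  [22] S(S(S(S(S(add(SSZ, mul(SZ, SSZ)))))))
  [23] S(S(S(S(S(S(add(SZ, mul(SZ, SSZ))))))))
  [24] S(S(S(S(S(S(S(add(Z, mul(SZ, SSZ)))))))))
  [25] S(S(S(S(S(S(S(mul(SZ, SSZ))))))))
  [26] S(S(S(S(S(S(S(add(SSZ, mul(Z, SSZ)))))))))
  [27] S(S(S(S(S(S(S(S(add(SZ, mul(Z, SSZ))))))))))
  [28] S(S(S(S(S(S(S(S(S(add(Z, mul(Z, SSZ)))))))))))
  [29] S(S(S(S(S(S(S(S(S(mul(Z, SSZ))))))))))
  [30] S^9(Z)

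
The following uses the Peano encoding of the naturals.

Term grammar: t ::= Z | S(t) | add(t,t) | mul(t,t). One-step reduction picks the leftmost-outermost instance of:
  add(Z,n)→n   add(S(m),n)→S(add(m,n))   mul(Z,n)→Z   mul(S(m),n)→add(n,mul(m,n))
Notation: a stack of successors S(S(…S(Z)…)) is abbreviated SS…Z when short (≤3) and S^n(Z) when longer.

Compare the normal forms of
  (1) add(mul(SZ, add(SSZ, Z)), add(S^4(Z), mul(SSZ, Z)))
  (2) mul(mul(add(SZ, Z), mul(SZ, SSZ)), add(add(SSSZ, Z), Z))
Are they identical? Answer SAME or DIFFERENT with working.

Answer: SAME — A ⇓ S^6(Z), B ⇓ S^6(Z)

Working:
Term A:
  start: add(mul(SZ, add(SSZ, Z)), add(S^4(Z), mul(SSZ, Z)))
  step 1: add(add(add(SSZ, Z), mul(Z, add(SSZ, Z))), add(S^4(Z), mul(SSZ, Z)))
  step 2: add(add(S(add(SZ, Z)), mul(Z, add(SSZ, Z))), add(S^4(Z), mul(SSZ, Z)))
  step 3: add(S(add(add(SZ, Z), mul(Z, add(SSZ, Z)))), add(S^4(Z), mul(SSZ, Z)))
  step 4: S(add(add(add(SZ, Z), mul(Z, add(SSZ, Z))), add(S^4(Z), mul(SSZ, Z))))
  step 5: S(add(add(S(add(Z, Z)), mul(Z, add(SSZ, Z))), add(S^4(Z), mul(SSZ, Z))))
  step 6: S(add(S(add(add(Z, Z), mul(Z, add(SSZ, Z)))), add(S^4(Z), mul(SSZ, Z))))
  step 7: S(S(add(add(add(Z, Z), mul(Z, add(SSZ, Z))), add(S^4(Z), mul(SSZ, Z)))))
  step 8: S(S(add(add(Z, mul(Z, add(SSZ, Z))), add(S^4(Z), mul(SSZ, Z)))))
  step 9: S(S(add(mul(Z, add(SSZ, Z)), add(S^4(Z), mul(SSZ, Z)))))
  step 10: S(S(add(Z, add(S^4(Z), mul(SSZ, Z)))))
  step 11: S(S(add(S^4(Z), mul(SSZ, Z))))
  step 12: S(S(S(add(SSSZ, mul(SSZ, Z)))))
  step 13: S(S(S(S(add(SSZ, mul(SSZ, Z))))))
  step 14: S(S(S(S(S(add(SZ, mul(SSZ, Z)))))))
  step 15: S(S(S(S(S(S(add(Z, mul(SSZ, Z))))))))
  step 16: S(S(S(S(S(S(mul(SSZ, Z)))))))
  step 17: S(S(S(S(S(S(add(Z, mul(SZ, Z))))))))
  step 18: S(S(S(S(S(S(mul(SZ, Z)))))))
  step 19: S(S(S(S(S(S(add(Z, mul(Z, Z))))))))
  step 20: S(S(S(S(S(S(mul(Z, Z)))))))
  step 21: S^6(Z)

Term B:
  start: mul(mul(add(SZ, Z), mul(SZ, SSZ)), add(add(SSSZ, Z), Z))
  step 1: mul(mul(S(add(Z, Z)), mul(SZ, SSZ)), add(add(SSSZ, Z), Z))
  step 2: mul(add(mul(SZ, SSZ), mul(add(Z, Z), mul(SZ, SSZ))), add(add(SSSZ, Z), Z))
  step 3: mul(add(add(SSZ, mul(Z, SSZ)), mul(add(Z, Z), mul(SZ, SSZ))), add(add(SSSZ, Z), Z))
  step 4: mul(add(S(add(SZ, mul(Z, SSZ))), mul(add(Z, Z), mul(SZ, SSZ))), add(add(SSSZ, Z), Z))
  step 5: mul(S(add(add(SZ, mul(Z, SSZ)), mul(add(Z, Z), mul(SZ, SSZ)))), add(add(SSSZ, Z), Z))
  step 6: add(add(add(SSSZ, Z), Z), mul(add(add(SZ, mul(Z, SSZ)), mul(add(Z, Z), mul(SZ, SSZ))), add(add(SSSZ, Z), Z)))
  step 7: add(add(S(add(SSZ, Z)), Z), mul(add(add(SZ, mul(Z, SSZ)), mul(add(Z, Z), mul(SZ, SSZ))), add(add(SSSZ, Z), Z)))
  step 8: add(S(add(add(SSZ, Z), Z)), mul(add(add(SZ, mul(Z, SSZ)), mul(add(Z, Z), mul(SZ, SSZ))), add(add(SSSZ, Z), Z)))
  step 9: S(add(add(add(SSZ, Z), Z), mul(add(add(SZ, mul(Z, SSZ)), mul(add(Z, Z), mul(SZ, SSZ))), add(add(SSSZ, Z), Z))))
  step 10: S(add(add(S(add(SZ, Z)), Z), mul(add(add(SZ, mul(Z, SSZ)), mul(add(Z, Z), mul(SZ, SSZ))), add(add(SSSZ, Z), Z))))
  step 11: S(add(S(add(add(SZ, Z), Z)), mul(add(add(SZ, mul(Z, SSZ)), mul(add(Z, Z), mul(SZ, SSZ))), add(add(SSSZ, Z), Z))))
  step 12: S(S(add(add(add(SZ, Z), Z), mul(add(add(SZ, mul(Z, SSZ)), mul(add(Z, Z), mul(SZ, SSZ))), add(add(SSSZ, Z), Z)))))
  step 13: S(S(add(add(S(add(Z, Z)), Z), mul(add(add(SZ, mul(Z, SSZ)), mul(add(Z, Z), mul(SZ, SSZ))), add(add(SSSZ, Z), Z)))))
  step 14: S(S(add(S(add(add(Z, Z), Z)), mul(add(add(SZ, mul(Z, SSZ)), mul(add(Z, Z), mul(SZ, SSZ))), add(add(SSSZ, Z), Z)))))
  step 15: S(S(S(add(add(add(Z, Z), Z), mul(add(add(SZ, mul(Z, SSZ)), mul(add(Z, Z), mul(SZ, SSZ))), add(add(SSSZ, Z), Z))))))
  step 16: S(S(S(add(add(Z, Z), mul(add(add(SZ, mul(Z, SSZ)), mul(add(Z, Z), mul(SZ, SSZ))), add(add(SSSZ, Z), Z))))))
  step 17: S(S(S(add(Z, mul(add(add(SZ, mul(Z, SSZ)), mul(add(Z, Z), mul(SZ, SSZ))), add(add(SSSZ, Z), Z))))))
  step 18: S(S(S(mul(add(add(SZ, mul(Z, SSZ)), mul(add(Z, Z), mul(SZ, SSZ))), add(add(SSSZ, Z), Z)))))
  step 19: S(S(S(mul(add(S(add(Z, mul(Z, SSZ))), mul(add(Z, Z), mul(SZ, SSZ))), add(add(SSSZ, Z), Z)))))
  step 20: S(S(S(mul(S(add(add(Z, mul(Z, SSZ)), mul(add(Z, Z), mul(SZ, SSZ)))), add(add(SSSZ, Z), Z)))))
  step 21: S(S(S(add(add(add(SSSZ, Z), Z), mul(add(add(Z, mul(Z, SSZ)), mul(add(Z, Z), mul(SZ, SSZ))), add(add(SSSZ, Z), Z))))))
  step 22: S(S(S(add(add(S(add(SSZ, Z)), Z), mul(add(add(Z, mul(Z, SSZ)), mul(add(Z, Z), mul(SZ, SSZ))), add(add(SSSZ, Z), Z))))))
  step 23: S(S(S(add(S(add(add(SSZ, Z), Z)), mul(add(add(Z, mul(Z, SSZ)), mul(add(Z, Z), mul(SZ, SSZ))), add(add(SSSZ, Z), Z))))))
  step 24: S(S(S(S(add(add(add(SSZ, Z), Z), mul(add(add(Z, mul(Z, SSZ)), mul(add(Z, Z), mul(SZ, SSZ))), add(add(SSSZ, Z), Z)))))))
  step 25: S(S(S(S(add(add(S(add(SZ, Z)), Z), mul(add(add(Z, mul(Z, SSZ)), mul(add(Z, Z), mul(SZ, SSZ))), add(add(SSSZ, Z), Z)))))))
  step 26: S(S(S(S(add(S(add(add(SZ, Z), Z)), mul(add(add(Z, mul(Z, SSZ)), mul(add(Z, Z), mul(SZ, SSZ))), add(add(SSSZ, Z), Z)))))))
  step 27: S(S(S(S(S(add(add(add(SZ, Z), Z), mul(add(add(Z, mul(Z, SSZ)), mul(add(Z, Z), mul(SZ, SSZ))), add(add(SSSZ, Z), Z))))))))
  step 28: S(S(S(S(S(add(add(S(add(Z, Z)), Z), mul(add(add(Z, mul(Z, SSZ)), mul(add(Z, Z), mul(SZ, SSZ))), add(add(SSSZ, Z), Z))))))))
  step 29: S(S(S(S(S(add(S(add(add(Z, Z), Z)), mul(add(add(Z, mul(Z, SSZ)), mul(add(Z, Z), mul(SZ, SSZ))), add(add(SSSZ, Z), Z))))))))
  step 30: S(S(S(S(S(S(add(add(add(Z, Z), Z), mul(add(add(Z, mul(Z, SSZ)), mul(add(Z, Z), mul(SZ, SSZ))), add(add(SSSZ, Z), Z)))))))))
  step 31: S(S(S(S(S(S(add(add(Z, Z), mul(add(add(Z, mul(Z, SSZ)), mul(add(Z, Z), mul(SZ, SSZ))), add(add(SSSZ, Z), Z)))))))))
  step 32: S(S(S(S(S(S(add(Z, mul(add(add(Z, mul(Z, SSZ)), mul(add(Z, Z), mul(SZ, SSZ))), add(add(SSSZ, Z), Z)))))))))
  step 33: S(S(S(S(S(S(mul(add(add(Z, mul(Z, SSZ)), mul(add(Z, Z), mul(SZ, SSZ))), add(add(SSSZ, Z), Z))))))))
  step 34: S(S(S(S(S(S(mul(add(mul(Z, SSZ), mul(add(Z, Z), mul(SZ, SSZ))), add(add(SSSZ, Z), Z))))))))
  step 35: S(S(S(S(S(S(mul(add(Z, mul(add(Z, Z), mul(SZ, SSZ))), add(add(SSSZ, Z), Z))))))))
  step 36: S(S(S(S(S(S(mul(mul(add(Z, Z), mul(SZ, SSZ)), add(add(SSSZ, Z), Z))))))))
  step 37: S(S(S(S(S(S(mul(mul(Z, mul(SZ, SSZ)), add(add(SSSZ, Z), Z))))))))
  step 38: S(S(S(S(S(S(mul(Z, add(add(SSSZ, Z), Z))))))))
  step 39: S^6(Z)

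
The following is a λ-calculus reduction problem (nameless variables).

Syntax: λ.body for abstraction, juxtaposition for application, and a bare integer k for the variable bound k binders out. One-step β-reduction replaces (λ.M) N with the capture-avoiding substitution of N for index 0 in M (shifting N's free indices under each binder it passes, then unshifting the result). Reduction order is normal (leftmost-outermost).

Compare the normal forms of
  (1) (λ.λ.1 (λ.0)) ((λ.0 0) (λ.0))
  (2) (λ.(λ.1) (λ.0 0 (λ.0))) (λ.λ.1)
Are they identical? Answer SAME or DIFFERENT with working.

Term A:
  start: (λ.λ.1 (λ.0)) ((λ.0 0) (λ.0))
  →1  λ.(λ.0 0) (λ.0) (λ.0)
  →2  λ.(λ.0) (λ.0) (λ.0)
  →3  λ.(λ.0) (λ.0)
  →4  λ.λ.0

Term B:
  start: (λ.(λ.1) (λ.0 0 (λ.0))) (λ.λ.1)
  →1  (λ.λ.λ.1) (λ.0 0 (λ.0))
  →2  λ.λ.1

Answer: DIFFERENT — A ⇓ λ.λ.0, B ⇓ λ.λ.1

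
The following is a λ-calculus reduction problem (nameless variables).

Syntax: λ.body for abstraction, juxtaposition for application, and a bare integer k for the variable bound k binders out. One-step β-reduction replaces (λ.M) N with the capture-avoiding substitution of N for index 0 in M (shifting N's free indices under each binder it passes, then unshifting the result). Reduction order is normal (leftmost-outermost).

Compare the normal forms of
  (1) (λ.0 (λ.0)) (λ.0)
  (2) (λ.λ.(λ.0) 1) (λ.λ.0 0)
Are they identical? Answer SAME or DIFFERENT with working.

Answer: DIFFERENT — A ⇓ λ.0, B ⇓ λ.λ.λ.0 0

Reduction:
Term A:
  start: (λ.0 (λ.0)) (λ.0)
  step 1: (λ.0) (λ.0)
  step 2: λ.0

Term B:
  start: (λ.λ.(λ.0) 1) (λ.λ.0 0)
  step 1: λ.(λ.0) (λ.λ.0 0)
  step 2: λ.λ.λ.0 0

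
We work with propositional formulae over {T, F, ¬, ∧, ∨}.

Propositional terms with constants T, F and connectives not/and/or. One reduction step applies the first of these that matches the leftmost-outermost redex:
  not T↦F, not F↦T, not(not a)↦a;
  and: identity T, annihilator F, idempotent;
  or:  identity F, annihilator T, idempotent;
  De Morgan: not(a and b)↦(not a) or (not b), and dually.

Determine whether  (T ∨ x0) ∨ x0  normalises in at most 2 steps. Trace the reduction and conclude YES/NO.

Answer: YES — reaches normal form T in 2 ≤ 2 steps

Reduction:
  start: (T ∨ x0) ∨ x0
  →1  T ∨ x0
  →2  T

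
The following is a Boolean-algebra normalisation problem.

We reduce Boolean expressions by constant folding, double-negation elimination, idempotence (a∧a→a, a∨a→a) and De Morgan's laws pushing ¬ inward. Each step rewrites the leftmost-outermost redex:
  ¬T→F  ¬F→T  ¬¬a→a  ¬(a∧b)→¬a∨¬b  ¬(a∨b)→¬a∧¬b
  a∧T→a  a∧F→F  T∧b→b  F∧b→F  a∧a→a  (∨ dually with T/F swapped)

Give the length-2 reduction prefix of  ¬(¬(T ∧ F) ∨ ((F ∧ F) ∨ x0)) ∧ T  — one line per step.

Answer: after 2 steps: ¬¬(T ∧ F) ∧ ¬((F ∧ F) ∨ x0)

Derivation:
  start: ¬(¬(T ∧ F) ∨ ((F ∧ F) ∨ x0)) ∧ T
  →1  ¬(¬(T ∧ F) ∨ ((F ∧ F) ∨ x0))
  →2  ¬¬(T ∧ F) ∧ ¬((F ∧ F) ∨ x0)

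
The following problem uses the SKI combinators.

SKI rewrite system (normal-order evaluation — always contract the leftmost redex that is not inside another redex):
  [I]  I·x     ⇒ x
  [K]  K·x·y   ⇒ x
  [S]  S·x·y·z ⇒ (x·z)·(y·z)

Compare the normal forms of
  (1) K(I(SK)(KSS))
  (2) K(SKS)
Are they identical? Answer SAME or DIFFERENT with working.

Answer: SAME — A ⇓ K(SKS), B ⇓ K(SKS)

Derivation:
Term A:
  start: K(I(SK)(KSS))
  →1  K(SK(KSS))
  →2  K(SKS)

Term B:
  start: K(SKS)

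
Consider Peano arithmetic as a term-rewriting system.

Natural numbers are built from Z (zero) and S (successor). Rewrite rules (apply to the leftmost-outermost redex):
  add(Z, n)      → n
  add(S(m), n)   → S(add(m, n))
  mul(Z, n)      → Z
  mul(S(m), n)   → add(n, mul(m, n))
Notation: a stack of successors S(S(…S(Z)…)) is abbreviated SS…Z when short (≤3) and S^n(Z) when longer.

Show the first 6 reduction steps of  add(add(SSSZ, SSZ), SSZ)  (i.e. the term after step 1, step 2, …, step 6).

  start: add(add(SSSZ, SSZ), SSZ)
  [1] add(S(add(SSZ, SSZ)), SSZ)
  [2] S(add(add(SSZ, SSZ), SSZ))
  [3] S(add(S(add(SZ, SSZ)), SSZ))
  [4] S(S(add(add(SZ, SSZ), SSZ)))
  [5] S(S(add(S(add(Z, SSZ)), SSZ)))
  [6] S(S(S(add(add(Z, SSZ), SSZ))))

Answer: after 6 steps: S(S(S(add(add(Z, SSZ), SSZ))))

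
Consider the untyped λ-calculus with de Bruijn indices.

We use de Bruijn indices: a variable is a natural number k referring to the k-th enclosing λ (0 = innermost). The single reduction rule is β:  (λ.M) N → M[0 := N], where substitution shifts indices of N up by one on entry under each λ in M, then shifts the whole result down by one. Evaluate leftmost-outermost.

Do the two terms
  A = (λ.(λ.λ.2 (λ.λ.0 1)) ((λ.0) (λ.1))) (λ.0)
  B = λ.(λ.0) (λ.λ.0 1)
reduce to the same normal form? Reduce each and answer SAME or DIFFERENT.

Term A:
  start: (λ.(λ.λ.2 (λ.λ.0 1)) ((λ.0) (λ.1))) (λ.0)
  →1  (λ.λ.(λ.0) (λ.λ.0 1)) ((λ.0) (λ.λ.0))
  →2  λ.(λ.0) (λ.λ.0 1)
  →3  λ.λ.λ.0 1

Term B:
  start: λ.(λ.0) (λ.λ.0 1)
  →1  λ.λ.λ.0 1

Answer: SAME — A ⇓ λ.λ.λ.0 1, B ⇓ λ.λ.λ.0 1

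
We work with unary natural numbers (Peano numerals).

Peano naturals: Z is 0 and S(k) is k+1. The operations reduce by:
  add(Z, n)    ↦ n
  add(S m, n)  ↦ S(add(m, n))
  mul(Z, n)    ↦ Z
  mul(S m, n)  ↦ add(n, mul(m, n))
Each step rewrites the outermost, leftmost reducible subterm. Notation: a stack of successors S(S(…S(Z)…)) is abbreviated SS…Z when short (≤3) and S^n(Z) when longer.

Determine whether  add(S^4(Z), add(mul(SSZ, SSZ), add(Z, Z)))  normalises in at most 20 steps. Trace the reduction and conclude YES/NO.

Answer: YES — reaches normal form S^8(Z) in 20 ≤ 20 steps

Working:
  start: add(S^4(Z), add(mul(SSZ, SSZ), add(Z, Z)))
  step 1: S(add(SSSZ, add(mul(SSZ, SSZ), add(Z, Z))))
  step 2: S(S(add(SSZ, add(mul(SSZ, SSZ), add(Z, Z)))))
  step 3: S(S(S(add(SZ, add(mul(SSZ, SSZ), add(Z, Z))))))
  step 4: S(S(S(S(add(Z, add(mul(SSZ, SSZ), add(Z, Z)))))))
  step 5: S(S(S(S(add(mul(SSZ, SSZ), add(Z, Z))))))
  step 6: S(S(S(S(add(add(SSZ, mul(SZ, SSZ)), add(Z, Z))))))
  step 7: S(S(S(S(add(S(add(SZ, mul(SZ, SSZ))), add(Z, Z))))))
  step 8: S(S(S(S(S(add(add(SZ, mul(SZ, SSZ)), add(Z, Z)))))))
  step 9: S(S(S(S(S(add(S(add(Z, mul(SZ, SSZ))), add(Z, Z)))))))
  step 10: S(S(S(S(S(S(add(add(Z, mul(SZ, SSZ)), add(Z, Z))))))))
  step 11: S(S(S(S(S(S(add(mul(SZ, SSZ), add(Z, Z))))))))
  step 12: S(S(S(S(S(S(add(add(SSZ, mul(Z, SSZ)), add(Z, Z))))))))
  step 13: S(S(S(S(S(S(add(S(add(SZ, mul(Z, SSZ))), add(Z, Z))))))))
  step 14: S(S(S(S(S(S(S(add(add(SZ, mul(Z, SSZ)), add(Z, Z)))))))))
  step 15: S(S(S(S(S(S(S(add(S(add(Z, mul(Z, SSZ))), add(Z, Z)))))))))
  step 16: S(S(S(S(S(S(S(S(add(add(Z, mul(Z, SSZ)), add(Z, Z))))))))))
  step 17: S(S(S(S(S(S(S(S(add(mul(Z, SSZ), add(Z, Z))))))))))
  step 18: S(S(S(S(S(S(S(S(add(Z, add(Z, Z))))))))))
  step 19: S(S(S(S(S(S(S(S(add(Z, Z)))))))))
  step 20: S^8(Z)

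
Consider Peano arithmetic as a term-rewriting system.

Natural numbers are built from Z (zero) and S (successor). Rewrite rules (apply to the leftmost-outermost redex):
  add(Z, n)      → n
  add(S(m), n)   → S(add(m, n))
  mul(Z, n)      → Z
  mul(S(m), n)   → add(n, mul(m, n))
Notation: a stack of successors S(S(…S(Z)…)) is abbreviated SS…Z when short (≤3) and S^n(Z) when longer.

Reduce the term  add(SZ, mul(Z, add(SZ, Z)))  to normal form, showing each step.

Answer: normal form = SZ  (in 3 steps)

Reduction:
  start: add(SZ, mul(Z, add(SZ, Z)))
  →1  S(add(Z, mul(Z, add(SZ, Z))))
  →2  S(mul(Z, add(SZ, Z)))
  →3  SZ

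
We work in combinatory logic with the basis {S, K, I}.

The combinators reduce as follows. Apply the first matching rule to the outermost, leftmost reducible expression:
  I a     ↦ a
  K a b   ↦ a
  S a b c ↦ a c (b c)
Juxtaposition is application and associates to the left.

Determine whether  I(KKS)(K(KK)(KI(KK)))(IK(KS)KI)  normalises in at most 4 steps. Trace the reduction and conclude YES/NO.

  start: I(KKS)(K(KK)(KI(KK)))(IK(KS)KI)
  →1  KKS(K(KK)(KI(KK)))(IK(KS)KI)
  →2  K(K(KK)(KI(KK)))(IK(KS)KI)
  →3  K(KK)(KI(KK))
  →4  KK

Answer: YES — reaches normal form KK in 4 ≤ 4 steps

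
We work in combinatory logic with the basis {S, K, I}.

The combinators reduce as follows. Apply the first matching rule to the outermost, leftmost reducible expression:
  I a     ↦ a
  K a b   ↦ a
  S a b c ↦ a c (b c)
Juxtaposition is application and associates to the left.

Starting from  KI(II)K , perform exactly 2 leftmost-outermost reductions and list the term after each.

Answer: after 2 steps: K

Working:
  start: KI(II)K
  [1] IK
  [2] K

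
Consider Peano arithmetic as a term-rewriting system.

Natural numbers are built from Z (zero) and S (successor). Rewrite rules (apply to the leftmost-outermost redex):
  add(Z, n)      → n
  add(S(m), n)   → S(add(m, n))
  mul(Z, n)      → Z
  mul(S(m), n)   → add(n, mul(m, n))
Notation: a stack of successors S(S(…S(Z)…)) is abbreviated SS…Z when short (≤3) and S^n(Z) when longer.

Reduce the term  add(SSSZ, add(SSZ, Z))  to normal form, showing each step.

Answer: normal form = S^5(Z)  (in 7 steps)

Derivation:
  start: add(SSSZ, add(SSZ, Z))
  step 1: S(add(SSZ, add(SSZ, Z)))
  step 2: S(S(add(SZ, add(SSZ, Z))))
  step 3: S(S(S(add(Z, add(SSZ, Z)))))
  step 4: S(S(S(add(SSZ, Z))))
  step 5: S(S(S(S(add(SZ, Z)))))
  step 6: S(S(S(S(S(add(Z, Z))))))
  step 7: S^5(Z)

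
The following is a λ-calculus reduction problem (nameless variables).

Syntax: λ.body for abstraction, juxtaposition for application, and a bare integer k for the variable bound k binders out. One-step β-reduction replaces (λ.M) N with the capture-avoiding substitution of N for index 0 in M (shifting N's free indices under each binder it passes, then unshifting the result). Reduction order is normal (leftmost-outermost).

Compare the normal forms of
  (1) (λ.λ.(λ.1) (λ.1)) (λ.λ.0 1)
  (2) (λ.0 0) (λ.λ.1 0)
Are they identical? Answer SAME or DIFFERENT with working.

Answer: DIFFERENT — A ⇓ λ.0, B ⇓ λ.λ.1 0

Working:
Term A:
  start: (λ.λ.(λ.1) (λ.1)) (λ.λ.0 1)
  step 1: λ.(λ.1) (λ.1)
  step 2: λ.0

Term B:
  start: (λ.0 0) (λ.λ.1 0)
  step 1: (λ.λ.1 0) (λ.λ.1 0)
  step 2: λ.(λ.λ.1 0) 0
  step 3: λ.λ.1 0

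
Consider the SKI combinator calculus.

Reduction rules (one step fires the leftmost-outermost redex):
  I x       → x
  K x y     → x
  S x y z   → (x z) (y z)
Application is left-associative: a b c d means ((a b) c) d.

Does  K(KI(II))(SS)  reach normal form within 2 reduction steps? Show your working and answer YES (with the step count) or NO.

  start: K(KI(II))(SS)
  [1] KI(II)
  [2] I

Answer: YES — reaches normal form I in 2 ≤ 2 steps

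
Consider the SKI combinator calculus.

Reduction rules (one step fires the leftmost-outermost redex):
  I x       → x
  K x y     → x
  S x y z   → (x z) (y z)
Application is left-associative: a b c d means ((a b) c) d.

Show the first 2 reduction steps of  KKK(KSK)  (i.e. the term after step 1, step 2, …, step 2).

  start: KKK(KSK)
  step 1: K(KSK)
  step 2: KS

Answer: after 2 steps: KS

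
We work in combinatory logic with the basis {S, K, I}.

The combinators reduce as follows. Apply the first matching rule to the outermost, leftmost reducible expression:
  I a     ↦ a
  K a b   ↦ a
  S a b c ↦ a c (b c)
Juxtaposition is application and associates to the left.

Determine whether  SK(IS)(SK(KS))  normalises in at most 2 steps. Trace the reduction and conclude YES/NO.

  start: SK(IS)(SK(KS))
  step 1: K(SK(KS))(IS(SK(KS)))
  step 2: SK(KS)

Answer: YES — reaches normal form SK(KS) in 2 ≤ 2 steps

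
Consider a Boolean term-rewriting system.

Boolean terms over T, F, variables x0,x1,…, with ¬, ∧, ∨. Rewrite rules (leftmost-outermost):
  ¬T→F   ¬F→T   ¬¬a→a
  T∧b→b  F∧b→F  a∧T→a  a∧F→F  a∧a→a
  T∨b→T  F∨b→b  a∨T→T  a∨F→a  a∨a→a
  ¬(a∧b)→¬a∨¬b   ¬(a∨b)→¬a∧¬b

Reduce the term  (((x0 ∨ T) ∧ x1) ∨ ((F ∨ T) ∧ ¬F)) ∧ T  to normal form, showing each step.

  start: (((x0 ∨ T) ∧ x1) ∨ ((F ∨ T) ∧ ¬F)) ∧ T
  step 1: ((x0 ∨ T) ∧ x1) ∨ ((F ∨ T) ∧ ¬F)
  step 2: (T ∧ x1) ∨ ((F ∨ T) ∧ ¬F)
  step 3: x1 ∨ ((F ∨ T) ∧ ¬F)
  step 4: x1 ∨ (T ∧ ¬F)
  step 5: x1 ∨ ¬F
  step 6: x1 ∨ T
  step 7: T

Answer: normal form = T  (in 7 steps)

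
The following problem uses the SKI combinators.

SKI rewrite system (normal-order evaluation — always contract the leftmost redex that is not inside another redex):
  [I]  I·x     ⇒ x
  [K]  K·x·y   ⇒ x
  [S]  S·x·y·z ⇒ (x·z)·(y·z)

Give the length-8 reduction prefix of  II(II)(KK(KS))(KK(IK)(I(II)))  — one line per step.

Answer: after 8 steps: K(KI)

Derivation:
  start: II(II)(KK(KS))(KK(IK)(I(II)))
  →1  I(II)(KK(KS))(KK(IK)(I(II)))
  →2  II(KK(KS))(KK(IK)(I(II)))
  →3  I(KK(KS))(KK(IK)(I(II)))
  →4  KK(KS)(KK(IK)(I(II)))
  →5  K(KK(IK)(I(II)))
  →6  K(K(I(II)))
  →7  K(K(II))
  →8  K(KI)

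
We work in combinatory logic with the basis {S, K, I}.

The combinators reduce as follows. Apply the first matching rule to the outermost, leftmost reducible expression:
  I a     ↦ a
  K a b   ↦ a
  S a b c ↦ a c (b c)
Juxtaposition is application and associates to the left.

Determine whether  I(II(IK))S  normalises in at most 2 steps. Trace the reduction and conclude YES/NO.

  start: I(II(IK))S
  →1  II(IK)S
  →2  I(IK)S

Answer: NO — after 2 steps the term is I(IK)S, not yet normal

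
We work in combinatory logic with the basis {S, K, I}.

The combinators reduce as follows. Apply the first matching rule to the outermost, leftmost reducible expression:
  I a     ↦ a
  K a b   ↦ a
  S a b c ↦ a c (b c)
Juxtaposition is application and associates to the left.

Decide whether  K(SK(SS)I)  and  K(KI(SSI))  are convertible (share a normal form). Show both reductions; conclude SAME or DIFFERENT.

Term A:
  start: K(SK(SS)I)
  step 1: K(KI(SSI))
  step 2: KI

Term B:
  start: K(KI(SSI))
  step 1: KI

Answer: SAME — A ⇓ KI, B ⇓ KI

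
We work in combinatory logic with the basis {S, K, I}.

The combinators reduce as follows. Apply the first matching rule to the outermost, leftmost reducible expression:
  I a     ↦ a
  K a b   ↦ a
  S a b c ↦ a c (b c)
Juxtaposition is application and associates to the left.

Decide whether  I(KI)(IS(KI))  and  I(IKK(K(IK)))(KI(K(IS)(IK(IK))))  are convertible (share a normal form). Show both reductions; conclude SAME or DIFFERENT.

Answer: DIFFERENT — A ⇓ I, B ⇓ KI

Derivation:
Term A:
  start: I(KI)(IS(KI))
  →1  KI(IS(KI))
  →2  I

Term B:
  start: I(IKK(K(IK)))(KI(K(IS)(IK(IK))))
  →1  IKK(K(IK))(KI(K(IS)(IK(IK))))
  →2  KK(K(IK))(KI(K(IS)(IK(IK))))
  →3  K(KI(K(IS)(IK(IK))))
  →4  KI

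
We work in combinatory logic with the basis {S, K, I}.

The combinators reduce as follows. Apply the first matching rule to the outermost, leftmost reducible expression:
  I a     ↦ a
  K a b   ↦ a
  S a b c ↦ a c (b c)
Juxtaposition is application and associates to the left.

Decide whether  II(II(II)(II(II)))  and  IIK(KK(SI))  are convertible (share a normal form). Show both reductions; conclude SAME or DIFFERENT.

Term A:
  start: II(II(II)(II(II)))
  →1  I(II(II)(II(II)))
  →2  II(II)(II(II))
  →3  I(II)(II(II))
  →4  II(II(II))
  →5  I(II(II))
  →6  II(II)
  →7  I(II)
  →8  II
  →9  I

Term B:
  start: IIK(KK(SI))
  →1  IK(KK(SI))
  →2  K(KK(SI))
  →3  KK

Answer: DIFFERENT — A ⇓ I, B ⇓ KK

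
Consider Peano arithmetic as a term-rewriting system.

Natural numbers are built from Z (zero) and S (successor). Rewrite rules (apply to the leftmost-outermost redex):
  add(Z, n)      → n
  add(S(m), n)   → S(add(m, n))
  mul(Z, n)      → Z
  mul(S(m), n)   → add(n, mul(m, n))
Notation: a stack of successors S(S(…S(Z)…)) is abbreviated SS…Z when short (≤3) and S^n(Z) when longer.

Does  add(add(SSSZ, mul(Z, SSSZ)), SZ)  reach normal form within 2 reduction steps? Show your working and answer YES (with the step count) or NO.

  start: add(add(SSSZ, mul(Z, SSSZ)), SZ)
  →1  add(S(add(SSZ, mul(Z, SSSZ))), SZ)
  →2  S(add(add(SSZ, mul(Z, SSSZ)), SZ))

Answer: NO — after 2 steps the term is S(add(add(SSZ, mul(Z, SSSZ)), SZ)), not yet normal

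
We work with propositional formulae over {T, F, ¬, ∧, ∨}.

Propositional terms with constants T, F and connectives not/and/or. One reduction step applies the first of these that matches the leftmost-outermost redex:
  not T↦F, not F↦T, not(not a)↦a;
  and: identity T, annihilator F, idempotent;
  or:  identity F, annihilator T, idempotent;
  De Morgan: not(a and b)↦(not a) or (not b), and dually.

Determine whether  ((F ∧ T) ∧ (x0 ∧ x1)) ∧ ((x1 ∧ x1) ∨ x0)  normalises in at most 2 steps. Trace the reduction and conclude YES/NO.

  start: ((F ∧ T) ∧ (x0 ∧ x1)) ∧ ((x1 ∧ x1) ∨ x0)
  [1] (F ∧ (x0 ∧ x1)) ∧ ((x1 ∧ x1) ∨ x0)
  [2] F ∧ ((x1 ∧ x1) ∨ x0)

Answer: NO — after 2 steps the term is F ∧ ((x1 ∧ x1) ∨ x0), not yet normal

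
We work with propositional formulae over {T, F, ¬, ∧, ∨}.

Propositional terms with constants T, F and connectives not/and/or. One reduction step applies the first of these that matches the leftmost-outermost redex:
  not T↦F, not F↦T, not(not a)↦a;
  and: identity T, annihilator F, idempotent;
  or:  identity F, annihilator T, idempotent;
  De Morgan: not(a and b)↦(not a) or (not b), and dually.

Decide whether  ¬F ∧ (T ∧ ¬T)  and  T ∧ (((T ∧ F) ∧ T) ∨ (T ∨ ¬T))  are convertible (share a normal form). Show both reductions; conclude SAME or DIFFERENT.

Term A:
  start: ¬F ∧ (T ∧ ¬T)
  step 1: T ∧ (T ∧ ¬T)
  step 2: T ∧ ¬T
  step 3: ¬T
  step 4: F

Term B:
  start: T ∧ (((T ∧ F) ∧ T) ∨ (T ∨ ¬T))
  step 1: ((T ∧ F) ∧ T) ∨ (T ∨ ¬T)
  step 2: (T ∧ F) ∨ (T ∨ ¬T)
  step 3: F ∨ (T ∨ ¬T)
  step 4: T ∨ ¬T
  step 5: T

Answer: DIFFERENT — A ⇓ F, B ⇓ T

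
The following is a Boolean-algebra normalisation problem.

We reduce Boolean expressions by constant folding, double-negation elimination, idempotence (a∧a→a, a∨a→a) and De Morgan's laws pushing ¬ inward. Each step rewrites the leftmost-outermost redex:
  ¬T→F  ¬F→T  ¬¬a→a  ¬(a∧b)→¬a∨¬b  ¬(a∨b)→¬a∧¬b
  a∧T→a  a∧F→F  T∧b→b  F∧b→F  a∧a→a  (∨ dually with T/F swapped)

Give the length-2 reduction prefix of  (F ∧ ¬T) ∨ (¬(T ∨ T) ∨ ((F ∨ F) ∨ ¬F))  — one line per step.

Answer: after 2 steps: ¬(T ∨ T) ∨ ((F ∨ F) ∨ ¬F)

Derivation:
  start: (F ∧ ¬T) ∨ (¬(T ∨ T) ∨ ((F ∨ F) ∨ ¬F))
  [1] F ∨ (¬(T ∨ T) ∨ ((F ∨ F) ∨ ¬F))
  [2] ¬(T ∨ T) ∨ ((F ∨ F) ∨ ¬F)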